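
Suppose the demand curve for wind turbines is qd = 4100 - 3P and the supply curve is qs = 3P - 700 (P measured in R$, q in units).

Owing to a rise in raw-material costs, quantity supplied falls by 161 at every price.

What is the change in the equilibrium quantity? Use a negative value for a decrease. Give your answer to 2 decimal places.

Initially, 4100 - 3P = 3P - 700, so 4800 = 6P and P = 800, q = 1700.
The shock moves the curves to qd = 4100 - 3P and qs = 3P - 861.
Equate the new curves: 4100 - 3P = 3P - 861, giving 4961 = 6P, P = 4961/6 ≈ 826.8333, q = 1619.5.
Δq = 1619.5 − 1700 = -80.50.

-80.50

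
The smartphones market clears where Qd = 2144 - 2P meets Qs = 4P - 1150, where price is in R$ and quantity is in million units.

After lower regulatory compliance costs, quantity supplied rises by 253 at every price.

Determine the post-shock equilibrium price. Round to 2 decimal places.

Original equilibrium: 2144 - 2P = 4P - 1150 gives 3294 = 6P, so P = 549 and Q = 1046.
After the shift, demand is Qd = 2144 - 2P and supply is Qs = 4P - 897.
Equate the new curves: 2144 - 2P = 4P - 897, giving 3041 = 6P, P = 3041/6 ≈ 506.8333, Q = 3391/3 ≈ 1130.3333.

506.83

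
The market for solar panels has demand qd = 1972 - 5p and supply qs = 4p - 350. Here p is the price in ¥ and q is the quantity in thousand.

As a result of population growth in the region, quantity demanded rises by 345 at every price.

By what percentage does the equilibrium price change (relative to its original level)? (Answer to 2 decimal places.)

+14.86

Solve the original market: 1972 - 5p = 4p - 350, hence p = 258 and q = 682.
After the shift, demand is qd = 2317 - 5p and supply is qs = 4p - 350.
New equilibrium: 2317 - 5p = 4p - 350 ⇒ 2667 = 9p ⇒ p = 889/3 ≈ 296.3333, q = 2506/3 ≈ 835.3333.
%Δp = (296.3333 − 258) / 258 × 100 = +14.86%.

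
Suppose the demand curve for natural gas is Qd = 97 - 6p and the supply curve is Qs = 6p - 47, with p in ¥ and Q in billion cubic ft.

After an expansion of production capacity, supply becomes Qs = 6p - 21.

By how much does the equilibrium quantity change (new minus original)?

Solve the original market: 97 - 6p = 6p - 47, hence p = 12 and Q = 25.
With the change applied: demand Qd = 97 - 6p, supply Qs = 6p - 21.
Equate the new curves: 97 - 6p = 6p - 21, giving 118 = 12p, p = 59/6 ≈ 9.8333, Q = 38.
ΔQ = 38 − 25 = +13.

+13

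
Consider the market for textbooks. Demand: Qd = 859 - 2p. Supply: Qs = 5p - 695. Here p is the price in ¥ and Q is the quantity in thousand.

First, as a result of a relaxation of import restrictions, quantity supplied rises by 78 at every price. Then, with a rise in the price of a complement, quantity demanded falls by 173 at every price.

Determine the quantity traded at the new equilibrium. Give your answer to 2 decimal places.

313.71

Solve the original market: 859 - 2p = 5p - 695, hence p = 222 and Q = 415.
After the shift, demand is Qd = 686 - 2p and supply is Qs = 5p - 617.
Clearing the new market: 686 - 2p = 5p - 617, so p = 1303/7 ≈ 186.1429 and Q = 2196/7 ≈ 313.7143.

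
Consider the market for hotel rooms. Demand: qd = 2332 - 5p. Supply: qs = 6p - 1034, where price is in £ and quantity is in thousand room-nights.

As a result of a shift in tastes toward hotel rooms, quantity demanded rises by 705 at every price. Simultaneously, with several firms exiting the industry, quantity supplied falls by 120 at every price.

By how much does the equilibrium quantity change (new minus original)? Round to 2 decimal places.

+330.00

Before the shock: 2332 - 5p = 6p - 1034 ⇒ 3366 = 11p ⇒ p = 306, q = 802.
After the shift, demand is qd = 3037 - 5p and supply is qs = 6p - 1154.
New equilibrium: 3037 - 5p = 6p - 1154 ⇒ 4191 = 11p ⇒ p = 381, q = 1132.
Δq = 1132 − 802 = +330.00.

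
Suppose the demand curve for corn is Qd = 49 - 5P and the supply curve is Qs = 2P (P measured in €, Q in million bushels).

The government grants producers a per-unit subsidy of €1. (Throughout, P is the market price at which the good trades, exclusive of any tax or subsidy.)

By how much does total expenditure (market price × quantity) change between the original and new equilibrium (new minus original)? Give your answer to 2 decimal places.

+5.59

Original equilibrium: 49 - 5P = 2P gives 49 = 7P, so P = 7 and Q = 14.
Since sellers receive the price plus the subsidy, the effective supply curve becomes Qs = 2P + 2.
Equate the new curves: 49 - 5P = 2P + 2, giving 47 = 7P, P = 47/7 ≈ 6.7143, Q = 108/7 ≈ 15.4286.
Expenditure moves from 7×14 = 98 to 6.7143×15.4286 = 103.5918; change = +5.59.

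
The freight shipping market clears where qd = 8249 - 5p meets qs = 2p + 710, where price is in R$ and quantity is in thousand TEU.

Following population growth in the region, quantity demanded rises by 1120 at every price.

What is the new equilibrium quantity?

Original equilibrium: 8249 - 5p = 2p + 710 gives 7539 = 7p, so p = 1077 and q = 2864.
The new curves are qd = 9369 - 5p (demand) and qs = 2p + 710 (supply).
Equate the new curves: 9369 - 5p = 2p + 710, giving 8659 = 7p, p = 1237, q = 3184.

3184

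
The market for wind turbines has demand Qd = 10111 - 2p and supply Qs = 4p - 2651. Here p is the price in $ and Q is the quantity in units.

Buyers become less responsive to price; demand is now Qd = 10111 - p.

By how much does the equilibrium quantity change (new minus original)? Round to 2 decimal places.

Solve the original market: 10111 - 2p = 4p - 2651, hence p = 2127 and Q = 5857.
After the shift, demand is Qd = 10111 - p and supply is Qs = 4p - 2651.
Setting them equal: 10111 - p = 4p - 2651 → 12762 = 5p, so p = 2552.4 and Q = 7558.6.
ΔQ = 7558.6 − 5857 = +1701.60.

+1701.60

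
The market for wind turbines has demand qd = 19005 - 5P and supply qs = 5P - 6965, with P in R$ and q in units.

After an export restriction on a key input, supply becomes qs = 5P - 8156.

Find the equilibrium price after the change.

2716.1

Before the shock: 19005 - 5P = 5P - 6965 ⇒ 25970 = 10P ⇒ P = 2597, q = 6020.
With the change applied: demand qd = 19005 - 5P, supply qs = 5P - 8156.
Setting them equal: 19005 - 5P = 5P - 8156 → 27161 = 10P, so P = 2716.1 and q = 5424.5.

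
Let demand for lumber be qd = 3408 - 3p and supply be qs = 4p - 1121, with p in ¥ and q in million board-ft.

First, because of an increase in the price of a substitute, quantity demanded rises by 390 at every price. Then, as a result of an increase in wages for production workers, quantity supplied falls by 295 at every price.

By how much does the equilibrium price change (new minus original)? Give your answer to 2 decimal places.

+97.86

Initially, 3408 - 3p = 4p - 1121, so 4529 = 7p and p = 647, q = 1467.
The shock moves the curves to qd = 3798 - 3p and qs = 4p - 1416.
Equate the new curves: 3798 - 3p = 4p - 1416, giving 5214 = 7p, p = 5214/7 ≈ 744.8571, q = 10944/7 ≈ 1563.4286.
Δp = 744.8571 − 647 = +97.86.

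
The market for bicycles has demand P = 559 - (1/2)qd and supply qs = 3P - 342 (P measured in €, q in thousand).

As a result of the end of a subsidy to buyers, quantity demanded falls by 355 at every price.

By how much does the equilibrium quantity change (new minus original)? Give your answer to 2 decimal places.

-213.00

Initially, 1118 - 2P = 3P - 342, so 1460 = 5P and P = 292, q = 534.
After the shift, demand is qd = 763 - 2P and supply is qs = 3P - 342.
New equilibrium: 763 - 2P = 3P - 342 ⇒ 1105 = 5P ⇒ P = 221, q = 321.
Δq = 321 − 534 = -213.00.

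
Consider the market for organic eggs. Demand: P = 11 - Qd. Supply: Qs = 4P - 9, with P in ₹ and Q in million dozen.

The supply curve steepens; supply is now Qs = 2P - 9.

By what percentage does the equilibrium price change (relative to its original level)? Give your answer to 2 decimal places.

Solve the original market: 11 - P = 4P - 9, hence P = 4 and Q = 7.
After the shift, demand is Qd = 11 - P and supply is Qs = 2P - 9.
Clearing the new market: 11 - P = 2P - 9, so P = 20/3 ≈ 6.6667 and Q = 13/3 ≈ 4.3333.
%ΔP = (6.6667 − 4) / 4 × 100 = +66.67%.

+66.67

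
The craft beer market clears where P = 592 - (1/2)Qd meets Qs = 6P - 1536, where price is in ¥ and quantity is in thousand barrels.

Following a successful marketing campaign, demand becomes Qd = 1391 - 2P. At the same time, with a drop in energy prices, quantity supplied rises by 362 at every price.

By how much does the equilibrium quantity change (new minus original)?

Original equilibrium: 1184 - 2P = 6P - 1536 gives 2720 = 8P, so P = 340 and Q = 504.
With the change applied: demand Qd = 1391 - 2P, supply Qs = 6P - 1174.
New equilibrium: 1391 - 2P = 6P - 1174 ⇒ 2565 = 8P ⇒ P = 320.625, Q = 749.75.
ΔQ = 749.75 − 504 = +245.75.

+245.75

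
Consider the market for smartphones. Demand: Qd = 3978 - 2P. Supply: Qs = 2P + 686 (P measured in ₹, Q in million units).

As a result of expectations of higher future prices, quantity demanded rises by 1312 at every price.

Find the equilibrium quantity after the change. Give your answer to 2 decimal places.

2988.00

Original equilibrium: 3978 - 2P = 2P + 686 gives 3292 = 4P, so P = 823 and Q = 2332.
The new curves are Qd = 5290 - 2P (demand) and Qs = 2P + 686 (supply).
Clearing the new market: 5290 - 2P = 2P + 686, so P = 1151 and Q = 2988.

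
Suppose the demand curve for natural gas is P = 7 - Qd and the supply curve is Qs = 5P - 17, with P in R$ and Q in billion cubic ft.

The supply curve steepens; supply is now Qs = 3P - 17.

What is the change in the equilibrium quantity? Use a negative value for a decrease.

-2

Initially, 7 - P = 5P - 17, so 24 = 6P and P = 4, Q = 3.
After the shift, demand is Qd = 7 - P and supply is Qs = 3P - 17.
Setting them equal: 7 - P = 3P - 17 → 24 = 4P, so P = 6 and Q = 1.
ΔQ = 1 − 3 = -2.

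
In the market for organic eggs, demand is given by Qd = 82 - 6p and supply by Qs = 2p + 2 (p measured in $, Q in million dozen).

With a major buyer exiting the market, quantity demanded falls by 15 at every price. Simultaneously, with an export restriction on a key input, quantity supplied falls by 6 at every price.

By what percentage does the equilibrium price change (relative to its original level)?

-11.25

Solve the original market: 82 - 6p = 2p + 2, hence p = 10 and Q = 22.
The shock moves the curves to Qd = 67 - 6p and Qs = 2p - 4.
Setting them equal: 67 - 6p = 2p - 4 → 71 = 8p, so p = 8.875 and Q = 13.75.
%Δp = (8.875 − 10) / 10 × 100 = -11.25%.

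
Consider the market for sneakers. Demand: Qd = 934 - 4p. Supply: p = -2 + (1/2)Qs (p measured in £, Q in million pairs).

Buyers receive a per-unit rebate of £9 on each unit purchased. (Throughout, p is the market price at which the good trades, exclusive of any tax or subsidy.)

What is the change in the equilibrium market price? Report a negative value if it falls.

+6

Original equilibrium: 934 - 4p = 2p + 4 gives 930 = 6p, so p = 155 and Q = 314.
Since buyers' out-of-pocket price is the market price minus the rebate, the effective demand curve becomes Qd = 970 - 4p.
Clearing the new market: 970 - 4p = 2p + 4, so p = 161 and Q = 326.
Δp = 161 − 155 = +6.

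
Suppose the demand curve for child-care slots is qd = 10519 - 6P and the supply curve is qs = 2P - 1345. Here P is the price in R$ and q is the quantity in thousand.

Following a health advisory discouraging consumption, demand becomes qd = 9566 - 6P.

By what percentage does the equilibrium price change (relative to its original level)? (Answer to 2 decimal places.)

Initially, 10519 - 6P = 2P - 1345, so 11864 = 8P and P = 1483, q = 1621.
After the shift, demand is qd = 9566 - 6P and supply is qs = 2P - 1345.
New equilibrium: 9566 - 6P = 2P - 1345 ⇒ 10911 = 8P ⇒ P = 1363.875, q = 1382.75.
%ΔP = (1363.875 − 1483) / 1483 × 100 = -8.03%.

-8.03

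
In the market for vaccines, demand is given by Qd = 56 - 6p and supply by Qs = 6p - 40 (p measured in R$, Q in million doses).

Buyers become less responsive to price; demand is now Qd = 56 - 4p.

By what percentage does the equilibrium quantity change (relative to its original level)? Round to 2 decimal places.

+120.00

Solve the original market: 56 - 6p = 6p - 40, hence p = 8 and Q = 8.
The new curves are Qd = 56 - 4p (demand) and Qs = 6p - 40 (supply).
Clearing the new market: 56 - 4p = 6p - 40, so p = 9.6 and Q = 17.6.
%ΔQ = (17.6 − 8) / 8 × 100 = +120.00%.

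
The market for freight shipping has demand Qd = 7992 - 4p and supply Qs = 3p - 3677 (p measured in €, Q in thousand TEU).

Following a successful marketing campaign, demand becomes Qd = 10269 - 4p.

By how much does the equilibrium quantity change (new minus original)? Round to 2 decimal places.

Initially, 7992 - 4p = 3p - 3677, so 11669 = 7p and p = 1667, Q = 1324.
The new curves are Qd = 10269 - 4p (demand) and Qs = 3p - 3677 (supply).
Equate the new curves: 10269 - 4p = 3p - 3677, giving 13946 = 7p, p = 13946/7 ≈ 1992.2857, Q = 16099/7 ≈ 2299.8571.
ΔQ = 2299.8571 − 1324 = +975.86.

+975.86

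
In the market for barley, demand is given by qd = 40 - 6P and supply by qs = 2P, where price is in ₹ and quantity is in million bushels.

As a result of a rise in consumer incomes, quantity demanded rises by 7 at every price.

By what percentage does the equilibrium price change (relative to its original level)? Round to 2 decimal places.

+17.50

Before the shock: 40 - 6P = 2P ⇒ 40 = 8P ⇒ P = 5, q = 10.
The shock moves the curves to qd = 47 - 6P and qs = 2P.
New equilibrium: 47 - 6P = 2P ⇒ 47 = 8P ⇒ P = 5.875, q = 11.75.
%ΔP = (5.875 − 5) / 5 × 100 = +17.50%.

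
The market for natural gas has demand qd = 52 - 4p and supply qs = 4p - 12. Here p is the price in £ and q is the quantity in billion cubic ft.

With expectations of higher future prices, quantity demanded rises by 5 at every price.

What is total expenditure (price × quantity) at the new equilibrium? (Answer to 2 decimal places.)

194.06

Original equilibrium: 52 - 4p = 4p - 12 gives 64 = 8p, so p = 8 and q = 20.
After the shift, demand is qd = 57 - 4p and supply is qs = 4p - 12.
Setting them equal: 57 - 4p = 4p - 12 → 69 = 8p, so p = 8.625 and q = 22.5.
New expenditure = 8.625 × 22.5 = 194.06.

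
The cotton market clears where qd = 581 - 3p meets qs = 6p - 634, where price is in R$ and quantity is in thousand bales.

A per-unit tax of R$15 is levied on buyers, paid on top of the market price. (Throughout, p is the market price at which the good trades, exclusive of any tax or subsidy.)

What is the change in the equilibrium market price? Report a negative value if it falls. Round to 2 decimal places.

Initially, 581 - 3p = 6p - 634, so 1215 = 9p and p = 135, q = 176.
Since buyers pay the price plus the tax, the effective demand curve becomes qd = 536 - 3p.
New equilibrium: 536 - 3p = 6p - 634 ⇒ 1170 = 9p ⇒ p = 130, q = 146.
Δp = 130 − 135 = -5.00.

-5.00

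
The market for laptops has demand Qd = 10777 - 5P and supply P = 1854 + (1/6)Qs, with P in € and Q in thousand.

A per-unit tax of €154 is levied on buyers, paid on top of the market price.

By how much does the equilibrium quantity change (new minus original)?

Initially, 10777 - 5P = 6P - 11124, so 21901 = 11P and P = 1991, Q = 822.
Since buyers pay the price plus the tax, the effective demand curve becomes Qd = 10007 - 5P.
Clearing the new market: 10007 - 5P = 6P - 11124, so P = 1921 and Q = 402.
ΔQ = 402 − 822 = -420.

-420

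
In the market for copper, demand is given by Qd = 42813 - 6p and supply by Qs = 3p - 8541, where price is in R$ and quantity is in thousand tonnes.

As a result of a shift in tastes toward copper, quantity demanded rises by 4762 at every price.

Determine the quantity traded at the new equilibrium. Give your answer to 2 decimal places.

Original equilibrium: 42813 - 6p = 3p - 8541 gives 51354 = 9p, so p = 5706 and Q = 8577.
With the change applied: demand Qd = 47575 - 6p, supply Qs = 3p - 8541.
Equate the new curves: 47575 - 6p = 3p - 8541, giving 56116 = 9p, p = 56116/9 ≈ 6235.1111, Q = 30493/3 ≈ 10164.3333.

10164.33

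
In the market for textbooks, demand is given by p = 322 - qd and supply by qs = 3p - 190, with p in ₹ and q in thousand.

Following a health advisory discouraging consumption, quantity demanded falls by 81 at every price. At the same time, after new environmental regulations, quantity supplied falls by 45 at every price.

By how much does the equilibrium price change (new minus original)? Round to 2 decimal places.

-9.00

Solve the original market: 322 - p = 3p - 190, hence p = 128 and q = 194.
The new curves are qd = 241 - p (demand) and qs = 3p - 235 (supply).
Clearing the new market: 241 - p = 3p - 235, so p = 119 and q = 122.
Δp = 119 − 128 = -9.00.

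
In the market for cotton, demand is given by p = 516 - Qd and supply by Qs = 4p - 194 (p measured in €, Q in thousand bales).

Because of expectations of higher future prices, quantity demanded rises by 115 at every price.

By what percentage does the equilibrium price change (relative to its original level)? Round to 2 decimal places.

+16.20

Initially, 516 - p = 4p - 194, so 710 = 5p and p = 142, Q = 374.
The new curves are Qd = 631 - p (demand) and Qs = 4p - 194 (supply).
Equate the new curves: 631 - p = 4p - 194, giving 825 = 5p, p = 165, Q = 466.
%Δp = (165 − 142) / 142 × 100 = +16.20%.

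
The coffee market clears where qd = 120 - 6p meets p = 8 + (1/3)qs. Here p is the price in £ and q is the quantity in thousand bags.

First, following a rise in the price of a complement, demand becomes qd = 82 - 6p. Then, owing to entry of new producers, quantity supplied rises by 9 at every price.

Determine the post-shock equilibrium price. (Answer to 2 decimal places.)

Before the shock: 120 - 6p = 3p - 24 ⇒ 144 = 9p ⇒ p = 16, q = 24.
After the shift, demand is qd = 82 - 6p and supply is qs = 3p - 15.
New equilibrium: 82 - 6p = 3p - 15 ⇒ 97 = 9p ⇒ p = 97/9 ≈ 10.7778, q = 52/3 ≈ 17.3333.

10.78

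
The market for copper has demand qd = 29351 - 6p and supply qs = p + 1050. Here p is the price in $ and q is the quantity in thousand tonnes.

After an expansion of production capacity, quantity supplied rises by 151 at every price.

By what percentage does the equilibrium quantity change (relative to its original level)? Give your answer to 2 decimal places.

+2.54

Initially, 29351 - 6p = p + 1050, so 28301 = 7p and p = 4043, q = 5093.
With the change applied: demand qd = 29351 - 6p, supply qs = p + 1201.
Clearing the new market: 29351 - 6p = p + 1201, so p = 28150/7 ≈ 4021.4286 and q = 36557/7 ≈ 5222.4286.
%Δq = (5222.4286 − 5093) / 5093 × 100 = +2.54%.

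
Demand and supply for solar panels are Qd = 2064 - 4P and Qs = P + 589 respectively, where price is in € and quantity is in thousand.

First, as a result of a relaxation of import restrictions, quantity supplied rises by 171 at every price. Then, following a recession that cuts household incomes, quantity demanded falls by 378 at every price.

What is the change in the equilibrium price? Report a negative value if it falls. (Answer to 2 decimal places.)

-109.80

Before the shock: 2064 - 4P = P + 589 ⇒ 1475 = 5P ⇒ P = 295, Q = 884.
After the shift, demand is Qd = 1686 - 4P and supply is Qs = P + 760.
Equate the new curves: 1686 - 4P = P + 760, giving 926 = 5P, P = 185.2, Q = 945.2.
ΔP = 185.2 − 295 = -109.80.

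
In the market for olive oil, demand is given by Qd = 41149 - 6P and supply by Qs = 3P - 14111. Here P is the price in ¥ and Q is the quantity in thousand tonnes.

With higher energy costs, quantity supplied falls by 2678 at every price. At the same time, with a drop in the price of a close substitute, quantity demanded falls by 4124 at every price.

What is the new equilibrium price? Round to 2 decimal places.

5979.33

Initially, 41149 - 6P = 3P - 14111, so 55260 = 9P and P = 6140, Q = 4309.
The new curves are Qd = 37025 - 6P (demand) and Qs = 3P - 16789 (supply).
Setting them equal: 37025 - 6P = 3P - 16789 → 53814 = 9P, so P = 17938/3 ≈ 5979.3333 and Q = 1149.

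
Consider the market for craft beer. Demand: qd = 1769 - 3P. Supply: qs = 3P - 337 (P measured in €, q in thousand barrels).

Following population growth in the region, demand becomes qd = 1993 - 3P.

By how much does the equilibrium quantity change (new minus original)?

+112

Solve the original market: 1769 - 3P = 3P - 337, hence P = 351 and q = 716.
After the shift, demand is qd = 1993 - 3P and supply is qs = 3P - 337.
Equate the new curves: 1993 - 3P = 3P - 337, giving 2330 = 6P, P = 1165/3 ≈ 388.3333, q = 828.
Δq = 828 − 716 = +112.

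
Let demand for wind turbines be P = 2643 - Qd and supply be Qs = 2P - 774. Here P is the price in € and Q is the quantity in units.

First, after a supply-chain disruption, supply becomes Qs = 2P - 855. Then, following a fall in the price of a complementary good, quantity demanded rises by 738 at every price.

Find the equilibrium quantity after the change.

1969

Solve the original market: 2643 - P = 2P - 774, hence P = 1139 and Q = 1504.
After the shift, demand is Qd = 3381 - P and supply is Qs = 2P - 855.
New equilibrium: 3381 - P = 2P - 855 ⇒ 4236 = 3P ⇒ P = 1412, Q = 1969.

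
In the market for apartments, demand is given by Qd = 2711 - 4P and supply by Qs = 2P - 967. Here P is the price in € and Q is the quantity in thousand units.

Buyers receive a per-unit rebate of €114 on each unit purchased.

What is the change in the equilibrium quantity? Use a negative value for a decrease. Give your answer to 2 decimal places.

Original equilibrium: 2711 - 4P = 2P - 967 gives 3678 = 6P, so P = 613 and Q = 259.
Since buyers' out-of-pocket price is the market price minus the rebate, the effective demand curve becomes Qd = 3167 - 4P.
Setting them equal: 3167 - 4P = 2P - 967 → 4134 = 6P, so P = 689 and Q = 411.
ΔQ = 411 − 259 = +152.00.

+152.00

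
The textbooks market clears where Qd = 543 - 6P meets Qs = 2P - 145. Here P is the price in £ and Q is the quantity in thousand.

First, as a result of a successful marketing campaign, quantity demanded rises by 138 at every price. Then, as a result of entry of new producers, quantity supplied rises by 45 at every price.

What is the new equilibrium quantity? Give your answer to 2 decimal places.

Solve the original market: 543 - 6P = 2P - 145, hence P = 86 and Q = 27.
With the change applied: demand Qd = 681 - 6P, supply Qs = 2P - 100.
Setting them equal: 681 - 6P = 2P - 100 → 781 = 8P, so P = 97.625 and Q = 95.25.

95.25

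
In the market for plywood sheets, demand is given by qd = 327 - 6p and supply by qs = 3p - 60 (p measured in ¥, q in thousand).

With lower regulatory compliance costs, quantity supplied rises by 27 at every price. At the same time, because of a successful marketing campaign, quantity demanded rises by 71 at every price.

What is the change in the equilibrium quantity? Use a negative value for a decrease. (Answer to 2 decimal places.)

+41.67

Initially, 327 - 6p = 3p - 60, so 387 = 9p and p = 43, q = 69.
After the shift, demand is qd = 398 - 6p and supply is qs = 3p - 33.
Clearing the new market: 398 - 6p = 3p - 33, so p = 431/9 ≈ 47.8889 and q = 332/3 ≈ 110.6667.
Δq = 110.6667 − 69 = +41.67.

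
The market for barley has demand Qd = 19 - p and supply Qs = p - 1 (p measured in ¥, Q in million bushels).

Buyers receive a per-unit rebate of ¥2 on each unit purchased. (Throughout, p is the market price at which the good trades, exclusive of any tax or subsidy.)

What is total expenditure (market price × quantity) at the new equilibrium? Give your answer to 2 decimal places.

Solve the original market: 19 - p = p - 1, hence p = 10 and Q = 9.
Since buyers' out-of-pocket price is the market price minus the rebate, the effective demand curve becomes Qd = 21 - p.
Setting them equal: 21 - p = p - 1 → 22 = 2p, so p = 11 and Q = 10.
New expenditure = 11 × 10 = 110.00.

110.00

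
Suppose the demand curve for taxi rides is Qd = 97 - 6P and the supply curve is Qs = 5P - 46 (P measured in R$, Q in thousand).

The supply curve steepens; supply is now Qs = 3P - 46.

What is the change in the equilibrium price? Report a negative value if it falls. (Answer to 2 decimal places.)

+2.89

Before the shock: 97 - 6P = 5P - 46 ⇒ 143 = 11P ⇒ P = 13, Q = 19.
The new curves are Qd = 97 - 6P (demand) and Qs = 3P - 46 (supply).
Equate the new curves: 97 - 6P = 3P - 46, giving 143 = 9P, P = 143/9 ≈ 15.8889, Q = 5/3 ≈ 1.6667.
ΔP = 15.8889 − 13 = +2.89.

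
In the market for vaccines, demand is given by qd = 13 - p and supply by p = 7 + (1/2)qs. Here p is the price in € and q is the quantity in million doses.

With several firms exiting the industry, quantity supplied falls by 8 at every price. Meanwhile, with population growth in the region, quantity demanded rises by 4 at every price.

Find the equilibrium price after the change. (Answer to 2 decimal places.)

13.00

Initially, 13 - p = 2p - 14, so 27 = 3p and p = 9, q = 4.
The new curves are qd = 17 - p (demand) and qs = 2p - 22 (supply).
Setting them equal: 17 - p = 2p - 22 → 39 = 3p, so p = 13 and q = 4.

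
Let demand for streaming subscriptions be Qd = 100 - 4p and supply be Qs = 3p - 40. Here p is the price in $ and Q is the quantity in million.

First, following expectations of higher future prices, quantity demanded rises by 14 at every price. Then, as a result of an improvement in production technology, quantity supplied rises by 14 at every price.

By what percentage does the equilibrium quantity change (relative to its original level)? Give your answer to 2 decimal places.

Original equilibrium: 100 - 4p = 3p - 40 gives 140 = 7p, so p = 20 and Q = 20.
The new curves are Qd = 114 - 4p (demand) and Qs = 3p - 26 (supply).
Setting them equal: 114 - 4p = 3p - 26 → 140 = 7p, so p = 20 and Q = 34.
%ΔQ = (34 − 20) / 20 × 100 = +70.00%.

+70.00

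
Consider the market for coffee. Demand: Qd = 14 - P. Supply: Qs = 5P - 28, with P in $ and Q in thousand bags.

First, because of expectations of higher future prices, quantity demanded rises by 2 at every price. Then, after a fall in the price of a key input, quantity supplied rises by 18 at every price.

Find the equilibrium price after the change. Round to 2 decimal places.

4.33

Initially, 14 - P = 5P - 28, so 42 = 6P and P = 7, Q = 7.
With the change applied: demand Qd = 16 - P, supply Qs = 5P - 10.
Clearing the new market: 16 - P = 5P - 10, so P = 13/3 ≈ 4.3333 and Q = 35/3 ≈ 11.6667.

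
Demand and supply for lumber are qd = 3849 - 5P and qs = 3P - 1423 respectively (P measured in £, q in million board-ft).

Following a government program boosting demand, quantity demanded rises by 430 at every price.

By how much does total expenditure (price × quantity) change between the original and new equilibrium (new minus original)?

Original equilibrium: 3849 - 5P = 3P - 1423 gives 5272 = 8P, so P = 659 and q = 554.
The new curves are qd = 4279 - 5P (demand) and qs = 3P - 1423 (supply).
Equate the new curves: 4279 - 5P = 3P - 1423, giving 5702 = 8P, P = 712.75, q = 715.25.
Expenditure moves from 659×554 = 365086 to 712.75×715.25 = 509794.4375; change = +144708.4375.

+144708.4375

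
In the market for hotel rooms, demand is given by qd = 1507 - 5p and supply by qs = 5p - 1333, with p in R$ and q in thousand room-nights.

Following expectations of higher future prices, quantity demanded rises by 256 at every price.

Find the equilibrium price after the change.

309.6

Initially, 1507 - 5p = 5p - 1333, so 2840 = 10p and p = 284, q = 87.
With the change applied: demand qd = 1763 - 5p, supply qs = 5p - 1333.
New equilibrium: 1763 - 5p = 5p - 1333 ⇒ 3096 = 10p ⇒ p = 309.6, q = 215.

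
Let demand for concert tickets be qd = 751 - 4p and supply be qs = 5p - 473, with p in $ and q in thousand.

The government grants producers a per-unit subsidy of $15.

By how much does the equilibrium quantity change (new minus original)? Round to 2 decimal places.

+33.33

Original equilibrium: 751 - 4p = 5p - 473 gives 1224 = 9p, so p = 136 and q = 207.
Since sellers receive the price plus the subsidy, the effective supply curve becomes qs = 5p - 398.
New equilibrium: 751 - 4p = 5p - 398 ⇒ 1149 = 9p ⇒ p = 383/3 ≈ 127.6667, q = 721/3 ≈ 240.3333.
Δq = 240.3333 − 207 = +33.33.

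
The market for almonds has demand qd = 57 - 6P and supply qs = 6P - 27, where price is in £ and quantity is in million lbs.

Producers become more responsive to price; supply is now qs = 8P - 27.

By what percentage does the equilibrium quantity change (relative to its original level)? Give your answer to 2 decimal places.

+40.00

Original equilibrium: 57 - 6P = 6P - 27 gives 84 = 12P, so P = 7 and q = 15.
After the shift, demand is qd = 57 - 6P and supply is qs = 8P - 27.
Setting them equal: 57 - 6P = 8P - 27 → 84 = 14P, so P = 6 and q = 21.
%Δq = (21 − 15) / 15 × 100 = +40.00%.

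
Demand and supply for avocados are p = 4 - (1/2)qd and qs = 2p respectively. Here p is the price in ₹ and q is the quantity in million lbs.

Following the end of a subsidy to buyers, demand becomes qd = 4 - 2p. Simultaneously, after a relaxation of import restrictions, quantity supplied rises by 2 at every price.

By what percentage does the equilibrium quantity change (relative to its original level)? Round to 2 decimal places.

-25.00

Before the shock: 8 - 2p = 2p ⇒ 8 = 4p ⇒ p = 2, q = 4.
The shock moves the curves to qd = 4 - 2p and qs = 2p + 2.
Clearing the new market: 4 - 2p = 2p + 2, so p = 0.5 and q = 3.
%Δq = (3 − 4) / 4 × 100 = -25.00%.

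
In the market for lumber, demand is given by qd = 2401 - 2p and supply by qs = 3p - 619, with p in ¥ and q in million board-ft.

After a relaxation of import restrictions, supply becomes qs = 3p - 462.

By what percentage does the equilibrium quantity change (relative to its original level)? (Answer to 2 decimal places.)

+5.26

Solve the original market: 2401 - 2p = 3p - 619, hence p = 604 and q = 1193.
After the shift, demand is qd = 2401 - 2p and supply is qs = 3p - 462.
Equate the new curves: 2401 - 2p = 3p - 462, giving 2863 = 5p, p = 572.6, q = 1255.8.
%Δq = (1255.8 − 1193) / 1193 × 100 = +5.26%.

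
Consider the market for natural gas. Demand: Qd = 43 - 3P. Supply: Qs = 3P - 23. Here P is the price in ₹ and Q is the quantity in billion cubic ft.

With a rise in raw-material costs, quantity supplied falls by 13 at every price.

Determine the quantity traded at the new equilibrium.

3.5

Before the shock: 43 - 3P = 3P - 23 ⇒ 66 = 6P ⇒ P = 11, Q = 10.
The new curves are Qd = 43 - 3P (demand) and Qs = 3P - 36 (supply).
New equilibrium: 43 - 3P = 3P - 36 ⇒ 79 = 6P ⇒ P = 79/6 ≈ 13.1667, Q = 3.5.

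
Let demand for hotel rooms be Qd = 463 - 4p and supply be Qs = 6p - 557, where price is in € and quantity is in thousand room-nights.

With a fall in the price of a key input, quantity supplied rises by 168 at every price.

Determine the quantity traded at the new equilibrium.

122.2

Solve the original market: 463 - 4p = 6p - 557, hence p = 102 and Q = 55.
With the change applied: demand Qd = 463 - 4p, supply Qs = 6p - 389.
Setting them equal: 463 - 4p = 6p - 389 → 852 = 10p, so p = 85.2 and Q = 122.2.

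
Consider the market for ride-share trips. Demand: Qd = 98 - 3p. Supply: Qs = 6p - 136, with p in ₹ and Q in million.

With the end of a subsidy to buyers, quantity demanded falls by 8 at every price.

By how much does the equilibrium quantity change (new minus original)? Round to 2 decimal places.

Solve the original market: 98 - 3p = 6p - 136, hence p = 26 and Q = 20.
The shock moves the curves to Qd = 90 - 3p and Qs = 6p - 136.
New equilibrium: 90 - 3p = 6p - 136 ⇒ 226 = 9p ⇒ p = 226/9 ≈ 25.1111, Q = 44/3 ≈ 14.6667.
ΔQ = 14.6667 − 20 = -5.33.

-5.33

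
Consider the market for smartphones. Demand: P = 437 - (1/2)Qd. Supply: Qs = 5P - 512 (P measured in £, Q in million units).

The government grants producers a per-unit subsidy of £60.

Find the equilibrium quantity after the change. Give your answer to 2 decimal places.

563.71

Initially, 874 - 2P = 5P - 512, so 1386 = 7P and P = 198, Q = 478.
Since sellers receive the price plus the subsidy, the effective supply curve becomes Qs = 5P - 212.
Equate the new curves: 874 - 2P = 5P - 212, giving 1086 = 7P, P = 1086/7 ≈ 155.1429, Q = 3946/7 ≈ 563.7143.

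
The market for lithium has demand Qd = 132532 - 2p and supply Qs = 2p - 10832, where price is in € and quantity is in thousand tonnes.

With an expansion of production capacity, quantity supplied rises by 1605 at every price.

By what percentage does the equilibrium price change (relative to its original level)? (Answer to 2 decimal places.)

Initially, 132532 - 2p = 2p - 10832, so 143364 = 4p and p = 35841, Q = 60850.
The new curves are Qd = 132532 - 2p (demand) and Qs = 2p - 9227 (supply).
Clearing the new market: 132532 - 2p = 2p - 9227, so p = 35439.75 and Q = 61652.5.
%Δp = (35439.75 − 35841) / 35841 × 100 = -1.12%.

-1.12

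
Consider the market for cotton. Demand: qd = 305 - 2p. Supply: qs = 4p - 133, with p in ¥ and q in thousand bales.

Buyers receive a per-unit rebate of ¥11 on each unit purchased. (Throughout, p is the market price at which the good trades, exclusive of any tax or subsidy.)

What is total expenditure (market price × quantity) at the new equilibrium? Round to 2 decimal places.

Before the shock: 305 - 2p = 4p - 133 ⇒ 438 = 6p ⇒ p = 73, q = 159.
Since buyers' out-of-pocket price is the market price minus the rebate, the effective demand curve becomes qd = 327 - 2p.
New equilibrium: 327 - 2p = 4p - 133 ⇒ 460 = 6p ⇒ p = 230/3 ≈ 76.6667, q = 521/3 ≈ 173.6667.
New expenditure = 76.6667 × 173.6667 = 13314.44.

13314.44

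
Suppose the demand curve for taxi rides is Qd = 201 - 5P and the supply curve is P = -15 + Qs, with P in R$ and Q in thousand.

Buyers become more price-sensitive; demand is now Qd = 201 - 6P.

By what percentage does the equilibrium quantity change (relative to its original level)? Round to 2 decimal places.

-9.63

Original equilibrium: 201 - 5P = P + 15 gives 186 = 6P, so P = 31 and Q = 46.
After the shift, demand is Qd = 201 - 6P and supply is Qs = P + 15.
Setting them equal: 201 - 6P = P + 15 → 186 = 7P, so P = 186/7 ≈ 26.5714 and Q = 291/7 ≈ 41.5714.
%ΔQ = (41.5714 − 46) / 46 × 100 = -9.63%.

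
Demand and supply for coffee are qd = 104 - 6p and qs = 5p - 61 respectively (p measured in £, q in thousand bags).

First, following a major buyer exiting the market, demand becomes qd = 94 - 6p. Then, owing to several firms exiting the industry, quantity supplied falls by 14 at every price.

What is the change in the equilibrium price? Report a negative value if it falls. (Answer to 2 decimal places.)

Solve the original market: 104 - 6p = 5p - 61, hence p = 15 and q = 14.
After the shift, demand is qd = 94 - 6p and supply is qs = 5p - 75.
Setting them equal: 94 - 6p = 5p - 75 → 169 = 11p, so p = 169/11 ≈ 15.3636 and q = 20/11 ≈ 1.8182.
Δp = 15.3636 − 15 = +0.36.

+0.36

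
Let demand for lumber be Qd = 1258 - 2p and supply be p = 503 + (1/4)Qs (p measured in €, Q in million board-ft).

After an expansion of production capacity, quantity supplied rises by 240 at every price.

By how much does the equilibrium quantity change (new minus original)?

+80

Before the shock: 1258 - 2p = 4p - 2012 ⇒ 3270 = 6p ⇒ p = 545, Q = 168.
The shock moves the curves to Qd = 1258 - 2p and Qs = 4p - 1772.
Setting them equal: 1258 - 2p = 4p - 1772 → 3030 = 6p, so p = 505 and Q = 248.
ΔQ = 248 − 168 = +80.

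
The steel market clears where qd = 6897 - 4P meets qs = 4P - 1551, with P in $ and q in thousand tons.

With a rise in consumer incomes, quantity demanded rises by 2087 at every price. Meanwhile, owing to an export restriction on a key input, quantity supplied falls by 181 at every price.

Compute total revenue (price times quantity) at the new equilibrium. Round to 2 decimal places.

Solve the original market: 6897 - 4P = 4P - 1551, hence P = 1056 and q = 2673.
After the shift, demand is qd = 8984 - 4P and supply is qs = 4P - 1732.
Setting them equal: 8984 - 4P = 4P - 1732 → 10716 = 8P, so P = 1339.5 and q = 3626.
New expenditure = 1339.5 × 3626 = 4857027.00.

4857027.00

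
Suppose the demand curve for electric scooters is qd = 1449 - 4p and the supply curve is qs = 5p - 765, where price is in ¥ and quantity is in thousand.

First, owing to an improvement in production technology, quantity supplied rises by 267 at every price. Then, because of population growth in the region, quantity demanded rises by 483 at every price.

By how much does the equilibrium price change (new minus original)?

Original equilibrium: 1449 - 4p = 5p - 765 gives 2214 = 9p, so p = 246 and q = 465.
The shock moves the curves to qd = 1932 - 4p and qs = 5p - 498.
Equate the new curves: 1932 - 4p = 5p - 498, giving 2430 = 9p, p = 270, q = 852.
Δp = 270 − 246 = +24.

+24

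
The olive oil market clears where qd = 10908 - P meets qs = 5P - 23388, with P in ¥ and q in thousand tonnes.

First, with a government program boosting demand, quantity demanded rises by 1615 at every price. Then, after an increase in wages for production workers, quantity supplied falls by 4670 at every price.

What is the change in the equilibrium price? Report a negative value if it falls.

+1047.5

Original equilibrium: 10908 - P = 5P - 23388 gives 34296 = 6P, so P = 5716 and q = 5192.
After the shift, demand is qd = 12523 - P and supply is qs = 5P - 28058.
Setting them equal: 12523 - P = 5P - 28058 → 40581 = 6P, so P = 6763.5 and q = 5759.5.
ΔP = 6763.5 − 5716 = +1047.5.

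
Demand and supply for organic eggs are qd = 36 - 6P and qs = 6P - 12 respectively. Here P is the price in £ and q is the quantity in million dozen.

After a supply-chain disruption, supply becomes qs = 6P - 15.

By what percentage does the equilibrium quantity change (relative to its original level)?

-12.5

Solve the original market: 36 - 6P = 6P - 12, hence P = 4 and q = 12.
The shock moves the curves to qd = 36 - 6P and qs = 6P - 15.
Equate the new curves: 36 - 6P = 6P - 15, giving 51 = 12P, P = 4.25, q = 10.5.
%Δq = (10.5 − 12) / 12 × 100 = -12.5%.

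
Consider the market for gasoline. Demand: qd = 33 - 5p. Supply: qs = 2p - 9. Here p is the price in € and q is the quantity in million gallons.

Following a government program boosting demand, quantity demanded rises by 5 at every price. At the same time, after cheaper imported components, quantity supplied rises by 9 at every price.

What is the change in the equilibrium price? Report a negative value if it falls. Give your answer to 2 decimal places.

Original equilibrium: 33 - 5p = 2p - 9 gives 42 = 7p, so p = 6 and q = 3.
The new curves are qd = 38 - 5p (demand) and qs = 2p (supply).
Equate the new curves: 38 - 5p = 2p, giving 38 = 7p, p = 38/7 ≈ 5.4286, q = 76/7 ≈ 10.8571.
Δp = 5.4286 − 6 = -0.57.

-0.57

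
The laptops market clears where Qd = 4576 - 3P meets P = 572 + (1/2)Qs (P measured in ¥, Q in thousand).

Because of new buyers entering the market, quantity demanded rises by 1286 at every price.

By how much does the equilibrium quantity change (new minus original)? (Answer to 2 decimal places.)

+514.40

Before the shock: 4576 - 3P = 2P - 1144 ⇒ 5720 = 5P ⇒ P = 1144, Q = 1144.
The new curves are Qd = 5862 - 3P (demand) and Qs = 2P - 1144 (supply).
Setting them equal: 5862 - 3P = 2P - 1144 → 7006 = 5P, so P = 1401.2 and Q = 1658.4.
ΔQ = 1658.4 − 1144 = +514.40.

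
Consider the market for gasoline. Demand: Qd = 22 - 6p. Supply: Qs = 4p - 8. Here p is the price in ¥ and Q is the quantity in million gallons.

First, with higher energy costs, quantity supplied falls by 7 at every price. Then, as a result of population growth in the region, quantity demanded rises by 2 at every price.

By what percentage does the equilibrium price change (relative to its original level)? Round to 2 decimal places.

Original equilibrium: 22 - 6p = 4p - 8 gives 30 = 10p, so p = 3 and Q = 4.
The shock moves the curves to Qd = 24 - 6p and Qs = 4p - 15.
Equate the new curves: 24 - 6p = 4p - 15, giving 39 = 10p, p = 3.9, Q = 0.6.
%Δp = (3.9 − 3) / 3 × 100 = +30.00%.

+30.00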